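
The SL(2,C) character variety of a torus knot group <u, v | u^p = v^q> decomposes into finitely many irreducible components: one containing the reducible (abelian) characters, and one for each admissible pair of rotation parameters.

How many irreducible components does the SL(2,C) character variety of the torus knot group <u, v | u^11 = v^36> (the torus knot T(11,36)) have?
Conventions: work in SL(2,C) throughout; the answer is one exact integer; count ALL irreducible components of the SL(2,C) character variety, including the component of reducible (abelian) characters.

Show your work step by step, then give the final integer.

For T(11,36): irreducibility forces the central element u^11 = v^36 to one of +I, -I.
This locks tr(u) to 2*cos(pi*alpha/11), alpha in 1..10, and tr(v) to 2*cos(pi*beta/36), beta in 1..35, on each component of irreducible characters.
The two central values (-1)^alpha I and (-1)^beta I must be the same matrix, so alpha and beta share a parity.
Enumerate parity-matched pairs: 5*18 odd-odd plus 5*17 even-even gives 175.
That is 175 components of irreducible characters, and with the reducible (abelian) component the total is 176.

176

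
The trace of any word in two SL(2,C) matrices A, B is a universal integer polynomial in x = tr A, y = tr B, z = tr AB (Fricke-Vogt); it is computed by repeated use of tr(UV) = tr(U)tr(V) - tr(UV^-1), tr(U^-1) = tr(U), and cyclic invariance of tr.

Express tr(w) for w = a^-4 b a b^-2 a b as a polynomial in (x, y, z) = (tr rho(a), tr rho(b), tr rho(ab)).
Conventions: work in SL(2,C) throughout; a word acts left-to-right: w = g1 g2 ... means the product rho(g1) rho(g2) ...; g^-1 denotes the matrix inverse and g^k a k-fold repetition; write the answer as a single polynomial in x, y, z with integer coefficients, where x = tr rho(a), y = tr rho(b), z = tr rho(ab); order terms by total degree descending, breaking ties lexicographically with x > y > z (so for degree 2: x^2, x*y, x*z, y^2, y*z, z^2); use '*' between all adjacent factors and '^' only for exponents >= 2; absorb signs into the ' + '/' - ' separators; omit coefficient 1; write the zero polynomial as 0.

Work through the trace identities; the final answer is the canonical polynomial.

x^5*y^3*z - x^6*y^2 - x^4*y^4 - 2*x^4*y^2*z^2 - 2*x^3*y^3*z + x^3*y*z^3 + x^6 + 8*x^4*y^2 + x^4*z^2 + 3*x^2*y^4 + 5*x^2*y^2*z^2 - 4*x^3*y*z - x*y^3*z - 2*x*y*z^3 - 6*x^4 - 15*x^2*y^2 - 2*x^2*z^2 - y^4 - y^2*z^2 + 8*x*y*z + 9*x^2 + 4*y^2 - 2

next, tr(a^2 b) = tr(a) tr(b a) - tr(b)  (reduce the a square) = x*z - y
tr(a^2) = tr(a) tr(a) - tr(1)  (reduce the a square) = x^2 - 2
tr(a b^2 a) = tr(b) tr(a^2 b) - tr(a^2)  (reduce the b square) = x*y*z - x^2 - y^2 + 2
tr(a b a b) = tr(a b) tr(a b) - tr(1)  (split on a) = z^2 - 2
next, tr(a b^2 a b) = tr(b) tr(a b a b) - tr(a b a)  (reduce the b square) = y*z^2 - x*z - y
next, tr(b a b^-1 a b) = tr(a b^2 a) tr(b) - tr(a b^2 a b)  (eliminate b^-1) = x*y^2*z - x^2*y - y^3 - y*z^2 + x*z + 3*y
and tr(b a b) = tr(b) tr(a b) - tr(a)  (reduce the b square) = y*z - x
tr(a b a b a) = tr(a) tr(b a b a) - tr(b a b)  (reduce the a square) = x*z^2 - y*z - x
tr(a b a b a b) = tr(b a b a) tr(b a) - tr(a b)  (split on b) = z^3 - 3*z
tr(b a b^-1 a b a) = tr(a b a b a) tr(b) - tr(a b a b a b)  (eliminate b^-1) = x*y*z^2 - y^2*z - z^3 - x*y + 3*z
tr(b a b^-1 a b a^-1) = tr(b a b^-1 a b) tr(a) - tr(b a b^-1 a b a)  (eliminate a^-1) = x^2*y^2*z - x^3*y - x*y^3 - 2*x*y*z^2 + x^2*z + y^2*z + z^3 + 4*x*y - 3*z
and tr(b^-1 a b a^-2 b a) = tr(b a b^-1 a b a^-1) tr(a) - tr(b a b^-1 a b)  (eliminate a^-1) = x^3*y^2*z - x^4*y - x^2*y^3 - 2*x^2*y*z^2 + x^3*z + x*z^3 + 5*x^2*y + y^3 + y*z^2 - 4*x*z - 3*y
tr(a^-1 b a^2 b) = tr(b a^2 b) tr(a) - tr(b a^2 b a)  (eliminate a^-1) = x^2*y*z - x^3 - x*y^2 - x*z^2 + y*z + 3*x
and tr(a b a^-2 b a) = tr(a^-1 b a^2 b) tr(a) - tr(a^-1 b a^2 b a)  (eliminate a^-1) = x^3*y*z - x^4 - x^2*y^2 - x^2*z^2 + 4*x^2 + y^2 - 2
tr(a^-2 b a b^-2 a b) = tr(b^-1 a b a^-2 b a) tr(b) - tr(b^-1 a b a^-2 b a b)  (eliminate b^-1) = x^3*y^3*z - x^4*y^2 - x^2*y^4 - 2*x^2*y^2*z^2 + x*y*z^3 + x^4 + 6*x^2*y^2 + x^2*z^2 + y^4 + y^2*z^2 - 4*x*y*z - 4*x^2 - 4*y^2 + 2
tr(b a b^-2 a b) = tr(a b^2 a b^-1) tr(b) - tr(a b^2 a)  (eliminate b^-1) = x*y^3*z - x^2*y^2 - y^4 - y^2*z^2 + x^2 + 4*y^2 - 2
tr(b a b^-2 a b a) = tr(a b a b a b^-1) tr(b) - tr(a b a b a)  (eliminate b^-1) = x*y^2*z^2 - y^3*z - y*z^3 - x*y^2 - x*z^2 + 4*y*z + x
tr(a^-1 b a b^-2 a b) = tr(b a b^-2 a b) tr(a) - tr(b a b^-2 a b a)  (eliminate a^-1) = x^2*y^3*z - x^3*y^2 - x*y^4 - 2*x*y^2*z^2 + y^3*z + y*z^3 + x^3 + 5*x*y^2 + x*z^2 - 4*y*z - 3*x
tr(a^-1 b a b^-2 a b a^-2) = tr(a^-2 b a b^-2 a b) tr(a) - tr(a^-2 b a b^-2 a b a)  (eliminate a^-1) = x^4*y^3*z - x^5*y^2 - x^3*y^4 - 2*x^3*y^2*z^2 - x^2*y^3*z + x^2*y*z^3 + x^5 + 7*x^3*y^2 + x^3*z^2 + 2*x*y^4 + 3*x*y^2*z^2 - 4*x^2*y*z - y^3*z - y*z^3 - 5*x^3 - 9*x*y^2 - x*z^2 + 4*y*z + 5*x
tr(a^-4 b a b^-2 a b) = tr(a^-1 b a b^-2 a b a^-2) tr(a) - tr(a^-1 b a b^-2 a b a^-1)  (eliminate a^-1) = x^5*y^3*z - x^6*y^2 - x^4*y^4 - 2*x^4*y^2*z^2 - 2*x^3*y^3*z + x^3*y*z^3 + x^6 + 8*x^4*y^2 + x^4*z^2 + 3*x^2*y^4 + 5*x^2*y^2*z^2 - 4*x^3*y*z - x*y^3*z - 2*x*y*z^3 - 6*x^4 - 15*x^2*y^2 - 2*x^2*z^2 - y^4 - y^2*z^2 + 8*x*y*z + 9*x^2 + 4*y^2 - 2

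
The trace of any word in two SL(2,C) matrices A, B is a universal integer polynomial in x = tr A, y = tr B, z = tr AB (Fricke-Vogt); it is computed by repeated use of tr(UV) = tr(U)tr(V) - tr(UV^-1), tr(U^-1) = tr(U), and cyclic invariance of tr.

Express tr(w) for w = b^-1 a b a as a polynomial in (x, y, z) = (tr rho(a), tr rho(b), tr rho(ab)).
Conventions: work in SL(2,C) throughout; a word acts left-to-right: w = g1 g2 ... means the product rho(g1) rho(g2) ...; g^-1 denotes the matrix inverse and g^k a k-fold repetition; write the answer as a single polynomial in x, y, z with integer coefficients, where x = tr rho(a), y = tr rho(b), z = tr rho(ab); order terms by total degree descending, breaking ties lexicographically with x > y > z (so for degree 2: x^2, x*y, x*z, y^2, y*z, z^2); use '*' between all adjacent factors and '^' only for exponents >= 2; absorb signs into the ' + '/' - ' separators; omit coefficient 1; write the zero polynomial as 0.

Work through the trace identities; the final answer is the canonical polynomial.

tr(a b a) = tr(a) tr(b a) - tr(b)   [square of a] = x*z - y
tr(a b a b) = tr(b a) tr(b a) - tr(1)   [split at a repeated b] = z^2 - 2
tr(b^-1 a b a) = tr(a b a) tr(b) - tr(a b a b)   [inverse elimination on b] = x*y*z - y^2 - z^2 + 2

x*y*z - y^2 - z^2 + 2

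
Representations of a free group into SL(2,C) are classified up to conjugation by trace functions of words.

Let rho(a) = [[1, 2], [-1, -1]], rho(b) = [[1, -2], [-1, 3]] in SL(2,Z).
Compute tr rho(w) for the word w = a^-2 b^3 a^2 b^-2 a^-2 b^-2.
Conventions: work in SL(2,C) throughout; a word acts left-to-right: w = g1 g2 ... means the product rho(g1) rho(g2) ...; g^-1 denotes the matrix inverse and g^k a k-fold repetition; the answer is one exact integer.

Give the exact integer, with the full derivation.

rho(a^-1) = [[-1, -2], [1, 1]]
... * rho(a^-1) = [[-1, -2], [1, 1]]  ->  [[-1, 0], [0, -1]]
... * rho(b) = [[1, -2], [-1, 3]]  ->  [[-1, 2], [1, -3]]
... * rho(b) = [[1, -2], [-1, 3]]  ->  [[-3, 8], [4, -11]]
... * rho(b) = [[1, -2], [-1, 3]]  ->  [[-11, 30], [15, -41]]
... * rho(a) = [[1, 2], [-1, -1]]  ->  [[-41, -52], [56, 71]]
... * rho(a) = [[1, 2], [-1, -1]]  ->  [[11, -30], [-15, 41]]
... * rho(b^-1) = [[3, 2], [1, 1]]  ->  [[3, -8], [-4, 11]]
... * rho(b^-1) = [[3, 2], [1, 1]]  ->  [[1, -2], [-1, 3]]
... * rho(a^-1) = [[-1, -2], [1, 1]]  ->  [[-3, -4], [4, 5]]
... * rho(a^-1) = [[-1, -2], [1, 1]]  ->  [[-1, 2], [1, -3]]
... * rho(b^-1) = [[3, 2], [1, 1]]  ->  [[-1, 0], [0, -1]]
... * rho(b^-1) = [[3, 2], [1, 1]]  ->  [[-3, -2], [-1, -1]]
tr = -3 + -1 = -4

-4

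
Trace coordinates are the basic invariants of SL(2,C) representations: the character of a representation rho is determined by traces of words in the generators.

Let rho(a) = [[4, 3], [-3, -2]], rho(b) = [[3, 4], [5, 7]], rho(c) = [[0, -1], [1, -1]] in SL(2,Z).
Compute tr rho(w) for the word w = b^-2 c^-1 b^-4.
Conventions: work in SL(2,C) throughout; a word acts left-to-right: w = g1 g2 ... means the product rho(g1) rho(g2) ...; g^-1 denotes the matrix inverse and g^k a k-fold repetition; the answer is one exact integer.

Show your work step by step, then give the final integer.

rho(b^-1) = [[7, -4], [-5, 3]]
... * rho(b^-1) = [[7, -4], [-5, 3]]  ->  [[69, -40], [-50, 29]]
... * rho(c^-1) = [[-1, 1], [-1, 0]]  ->  [[-29, 69], [21, -50]]
... * rho(b^-1) = [[7, -4], [-5, 3]]  ->  [[-548, 323], [397, -234]]
... * rho(b^-1) = [[7, -4], [-5, 3]]  ->  [[-5451, 3161], [3949, -2290]]
... * rho(b^-1) = [[7, -4], [-5, 3]]  ->  [[-53962, 31287], [39093, -22666]]
... * rho(b^-1) = [[7, -4], [-5, 3]]  ->  [[-534169, 309709], [386981, -224370]]
tr = -534169 + -224370 = -758539

-758539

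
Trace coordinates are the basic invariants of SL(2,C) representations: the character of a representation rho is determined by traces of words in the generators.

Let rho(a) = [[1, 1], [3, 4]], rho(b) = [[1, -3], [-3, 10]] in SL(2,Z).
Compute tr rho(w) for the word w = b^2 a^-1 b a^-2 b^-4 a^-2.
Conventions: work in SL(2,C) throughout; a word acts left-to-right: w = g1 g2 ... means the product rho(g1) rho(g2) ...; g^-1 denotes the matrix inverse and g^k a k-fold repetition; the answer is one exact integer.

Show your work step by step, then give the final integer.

rho(b) = [[1, -3], [-3, 10]]
... * rho(b) = [[1, -3], [-3, 10]]  ->  [[10, -33], [-33, 109]]
... * rho(a^-1) = [[4, -1], [-3, 1]]  ->  [[139, -43], [-459, 142]]
... * rho(b) = [[1, -3], [-3, 10]]  ->  [[268, -847], [-885, 2797]]
... * rho(a^-1) = [[4, -1], [-3, 1]]  ->  [[3613, -1115], [-11931, 3682]]
... * rho(a^-1) = [[4, -1], [-3, 1]]  ->  [[17797, -4728], [-58770, 15613]]
... * rho(b^-1) = [[10, 3], [3, 1]]  ->  [[163786, 48663], [-540861, -160697]]
... * rho(b^-1) = [[10, 3], [3, 1]]  ->  [[1783849, 540021], [-5890701, -1783280]]
... * rho(b^-1) = [[10, 3], [3, 1]]  ->  [[19458553, 5891568], [-64256850, -19455383]]
... * rho(b^-1) = [[10, 3], [3, 1]]  ->  [[212260234, 64267227], [-700934649, -212225933]]
... * rho(a^-1) = [[4, -1], [-3, 1]]  ->  [[656239255, -147993007], [-2167060797, 488708716]]
... * rho(a^-1) = [[4, -1], [-3, 1]]  ->  [[3068936041, -804232262], [-10134369336, 2655769513]]
tr = 3068936041 + 2655769513 = 5724705554

5724705554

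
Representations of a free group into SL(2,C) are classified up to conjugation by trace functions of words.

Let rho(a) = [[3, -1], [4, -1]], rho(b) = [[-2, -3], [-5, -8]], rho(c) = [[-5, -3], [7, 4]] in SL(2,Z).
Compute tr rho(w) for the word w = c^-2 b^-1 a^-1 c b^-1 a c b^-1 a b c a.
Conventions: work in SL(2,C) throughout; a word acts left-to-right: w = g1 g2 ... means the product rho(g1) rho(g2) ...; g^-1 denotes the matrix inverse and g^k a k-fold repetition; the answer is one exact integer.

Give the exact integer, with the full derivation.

436975

rho(c^-1) = [[4, 3], [-7, -5]]
... * rho(c^-1) = [[4, 3], [-7, -5]]  ->  [[-5, -3], [7, 4]]
... * rho(b^-1) = [[-8, 3], [5, -2]]  ->  [[25, -9], [-36, 13]]
... * rho(a^-1) = [[-1, 1], [-4, 3]]  ->  [[11, -2], [-16, 3]]
... * rho(c) = [[-5, -3], [7, 4]]  ->  [[-69, -41], [101, 60]]
... * rho(b^-1) = [[-8, 3], [5, -2]]  ->  [[347, -125], [-508, 183]]
... * rho(a) = [[3, -1], [4, -1]]  ->  [[541, -222], [-792, 325]]
... * rho(c) = [[-5, -3], [7, 4]]  ->  [[-4259, -2511], [6235, 3676]]
... * rho(b^-1) = [[-8, 3], [5, -2]]  ->  [[21517, -7755], [-31500, 11353]]
... * rho(a) = [[3, -1], [4, -1]]  ->  [[33531, -13762], [-49088, 20147]]
... * rho(b) = [[-2, -3], [-5, -8]]  ->  [[1748, 9503], [-2559, -13912]]
... * rho(c) = [[-5, -3], [7, 4]]  ->  [[57781, 32768], [-84589, -47971]]
... * rho(a) = [[3, -1], [4, -1]]  ->  [[304415, -90549], [-445651, 132560]]
tr = 304415 + 132560 = 436975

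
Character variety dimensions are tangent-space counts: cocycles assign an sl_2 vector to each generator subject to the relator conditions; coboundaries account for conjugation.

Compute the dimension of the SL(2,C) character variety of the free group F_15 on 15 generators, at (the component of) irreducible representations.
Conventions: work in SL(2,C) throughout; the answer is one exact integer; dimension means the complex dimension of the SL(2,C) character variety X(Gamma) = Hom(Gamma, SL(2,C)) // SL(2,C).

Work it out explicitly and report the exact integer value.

42

The free group F_15: 15 generators, no relators.
Z^1(Gamma, Ad rho) = (sl_2)^15: a cocycle is a free choice of one sl_2 vector per generator, so dim Z^1 = 3*15 = 45.
dim B^1 = 3: the coboundary map is injective because an irreducible image has centralizer 0 in sl_2.
Therefore dim X = 45 - 3 = 42.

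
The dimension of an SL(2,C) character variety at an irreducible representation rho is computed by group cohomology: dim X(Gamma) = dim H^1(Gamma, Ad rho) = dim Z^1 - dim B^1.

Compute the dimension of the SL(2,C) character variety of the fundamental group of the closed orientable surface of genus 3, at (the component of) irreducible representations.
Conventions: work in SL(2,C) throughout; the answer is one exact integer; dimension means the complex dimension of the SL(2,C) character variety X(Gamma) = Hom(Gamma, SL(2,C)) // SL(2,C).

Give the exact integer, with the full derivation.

12

The genus-3 surface group: 2g = 6 generators, one relator prod [a_i, b_i].
Before the relator condition, cocycle space has dim 3*6 = 18.
At an irreducible rho, H^2 = coker(d_2) vanishes (Poincare duality: H^2 is dual to H^0 = invariants = 0), so d_2 is surjective onto sl_2 and dim Z^1 = 18 - 3 = 15.
Coboundaries contribute dim B^1 = 3 (injective at irreducible rho).
Hence dim X = 15 - 3 = 12.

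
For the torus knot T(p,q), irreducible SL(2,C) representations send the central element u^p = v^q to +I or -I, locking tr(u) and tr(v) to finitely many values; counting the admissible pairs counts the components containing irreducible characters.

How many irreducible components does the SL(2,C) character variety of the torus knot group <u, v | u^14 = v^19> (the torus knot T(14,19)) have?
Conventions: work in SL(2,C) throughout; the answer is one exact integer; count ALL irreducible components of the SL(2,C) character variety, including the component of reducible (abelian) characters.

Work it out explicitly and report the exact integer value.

Gamma = < u, v | u^14 = v^19 > (torus knot T(14,19)); the central element u^14 = v^19 acts as +I or -I in any irreducible SL(2,C) representation.
So on each irreducible component the traces are pinned: tr(u) = 2*cos(pi*alpha/14) with 1 <= alpha <= 13, tr(v) = 2*cos(pi*beta/19) with 1 <= beta <= 18.
u^14 = (-1)^alpha I and v^19 = (-1)^beta I must agree, so alpha and beta have equal parity.
Counting: 7 odd alphas x 9 odd betas + 6 even alphas x 9 even betas = 63 + 54 = 117.
That is 117 components of irreducible characters, and with the reducible (abelian) component the total is 118.

118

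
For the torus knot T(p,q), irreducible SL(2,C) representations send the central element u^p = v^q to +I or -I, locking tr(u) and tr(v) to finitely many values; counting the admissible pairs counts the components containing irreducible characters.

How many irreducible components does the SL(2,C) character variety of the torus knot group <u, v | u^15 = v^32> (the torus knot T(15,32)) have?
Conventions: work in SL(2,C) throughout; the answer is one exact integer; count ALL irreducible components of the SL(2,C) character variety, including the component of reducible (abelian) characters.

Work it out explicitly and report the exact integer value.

218

Gamma = < u, v | u^15 = v^32 > (torus knot T(15,32)); the central element u^15 = v^32 acts as +I or -I in any irreducible SL(2,C) representation.
On an irreducible component, tr(u) is locked at 2*cos(pi*alpha/15) for some alpha in 1..14, and tr(v) at 2*cos(pi*beta/32) for some beta in 1..31.
u^15 = (-1)^alpha I and v^32 = (-1)^beta I must agree, so alpha and beta have equal parity.
Enumerate parity-matched pairs: 7*16 odd-odd plus 7*15 even-even gives 217.
Total: 217 irreducible-character components + 1 reducible (abelian) component = 218.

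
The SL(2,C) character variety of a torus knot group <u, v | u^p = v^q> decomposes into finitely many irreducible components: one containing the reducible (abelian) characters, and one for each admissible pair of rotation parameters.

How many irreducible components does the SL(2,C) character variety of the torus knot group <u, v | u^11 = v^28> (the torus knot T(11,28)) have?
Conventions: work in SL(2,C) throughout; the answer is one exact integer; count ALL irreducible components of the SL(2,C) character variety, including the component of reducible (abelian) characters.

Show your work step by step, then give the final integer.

In the torus knot group T(11,28), u^11 = v^28 is central, so an irreducible representation sends it to +I or -I (Schur).
So on each irreducible component the traces are pinned: tr(u) = 2*cos(pi*alpha/11) with 1 <= alpha <= 10, tr(v) = 2*cos(pi*beta/28) with 1 <= beta <= 27.
Consistency of u^11 = (-1)^alpha I with v^28 = (-1)^beta I forces alpha = beta (mod 2).
count pairs: odd alpha (5 choices) x odd beta (14), plus even alpha (5) x even beta (13): 5*14 + 5*13 = 135.
That is 135 components of irreducible characters, and with the reducible (abelian) component the total is 136.

136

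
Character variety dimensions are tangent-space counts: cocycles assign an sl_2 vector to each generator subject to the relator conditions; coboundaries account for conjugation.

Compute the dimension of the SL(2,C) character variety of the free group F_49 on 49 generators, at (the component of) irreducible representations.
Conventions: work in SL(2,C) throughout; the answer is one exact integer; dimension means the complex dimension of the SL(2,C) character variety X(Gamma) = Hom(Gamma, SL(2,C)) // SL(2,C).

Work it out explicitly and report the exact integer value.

144

Gamma = F_49 has 49 generators and no relators.
So Z^1 = (sl_2)^49 in full: dim Z^1 = 147.
Irreducibility makes the coboundary map sl_2 -> Z^1 injective (trivial centralizer), so dim B^1 = 3.
Therefore dim X = 147 - 3 = 144.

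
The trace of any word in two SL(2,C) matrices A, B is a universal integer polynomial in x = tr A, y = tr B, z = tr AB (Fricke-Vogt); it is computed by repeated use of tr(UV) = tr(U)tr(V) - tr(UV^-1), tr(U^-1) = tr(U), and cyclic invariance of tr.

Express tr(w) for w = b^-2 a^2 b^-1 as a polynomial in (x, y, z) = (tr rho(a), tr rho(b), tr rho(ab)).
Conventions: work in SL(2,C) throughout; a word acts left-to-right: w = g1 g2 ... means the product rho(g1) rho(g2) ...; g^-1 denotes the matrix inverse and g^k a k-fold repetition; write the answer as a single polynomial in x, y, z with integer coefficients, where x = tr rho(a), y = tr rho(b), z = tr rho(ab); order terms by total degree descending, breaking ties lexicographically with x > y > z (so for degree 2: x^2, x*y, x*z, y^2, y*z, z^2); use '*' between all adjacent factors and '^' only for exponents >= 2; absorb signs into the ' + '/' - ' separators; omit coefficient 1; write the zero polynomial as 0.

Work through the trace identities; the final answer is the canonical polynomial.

x^2*y^3 - x*y^2*z - 2*x^2*y - y^3 + x*z + 3*y

use: trace(a^2) = trace(a) trace(a) - trace(1) = x^2 - 2
use: trace(a^2 b) = trace(a) trace(b a) - trace(b) = x*z - y
use: trace(a^2 b^-1) = trace(a^2) trace(b) - trace(a^2 b) = x^2*y - x*z - y
trace(b^-1 a^2 b^-1) = trace(a^2 b^-1) trace(b) - trace(a^2) = x^2*y^2 - x*y*z - x^2 - y^2 + 2
trace(b^-2 a^2 b^-1) = trace(b^-1 a^2 b^-1) trace(b) - trace(b^-1 a^2) = x^2*y^3 - x*y^2*z - 2*x^2*y - y^3 + x*z + 3*y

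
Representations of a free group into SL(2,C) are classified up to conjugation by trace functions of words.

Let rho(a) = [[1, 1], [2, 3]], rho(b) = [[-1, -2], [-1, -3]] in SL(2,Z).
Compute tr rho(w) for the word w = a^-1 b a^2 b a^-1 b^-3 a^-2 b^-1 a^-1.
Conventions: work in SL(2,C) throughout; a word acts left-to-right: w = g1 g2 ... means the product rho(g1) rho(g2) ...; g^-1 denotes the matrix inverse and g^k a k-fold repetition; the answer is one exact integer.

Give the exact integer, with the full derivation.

rho(a^-1) = [[3, -1], [-2, 1]]
... * rho(b) = [[-1, -2], [-1, -3]]  ->  [[-2, -3], [1, 1]]
... * rho(a) = [[1, 1], [2, 3]]  ->  [[-8, -11], [3, 4]]
... * rho(a) = [[1, 1], [2, 3]]  ->  [[-30, -41], [11, 15]]
... * rho(b) = [[-1, -2], [-1, -3]]  ->  [[71, 183], [-26, -67]]
... * rho(a^-1) = [[3, -1], [-2, 1]]  ->  [[-153, 112], [56, -41]]
... * rho(b^-1) = [[-3, 2], [1, -1]]  ->  [[571, -418], [-209, 153]]
... * rho(b^-1) = [[-3, 2], [1, -1]]  ->  [[-2131, 1560], [780, -571]]
... * rho(b^-1) = [[-3, 2], [1, -1]]  ->  [[7953, -5822], [-2911, 2131]]
... * rho(a^-1) = [[3, -1], [-2, 1]]  ->  [[35503, -13775], [-12995, 5042]]
... * rho(a^-1) = [[3, -1], [-2, 1]]  ->  [[134059, -49278], [-49069, 18037]]
... * rho(b^-1) = [[-3, 2], [1, -1]]  ->  [[-451455, 317396], [165244, -116175]]
... * rho(a^-1) = [[3, -1], [-2, 1]]  ->  [[-1989157, 768851], [728082, -281419]]
tr = -1989157 + -281419 = -2270576

-2270576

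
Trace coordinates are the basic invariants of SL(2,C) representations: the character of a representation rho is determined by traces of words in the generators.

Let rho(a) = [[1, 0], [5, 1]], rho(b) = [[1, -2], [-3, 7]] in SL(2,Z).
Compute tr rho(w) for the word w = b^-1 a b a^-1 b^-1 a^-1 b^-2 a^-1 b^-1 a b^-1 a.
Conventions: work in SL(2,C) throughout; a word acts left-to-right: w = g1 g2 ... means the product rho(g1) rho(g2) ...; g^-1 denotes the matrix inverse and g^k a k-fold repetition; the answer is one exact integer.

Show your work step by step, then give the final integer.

rho(b^-1) = [[7, 2], [3, 1]]
... * rho(a) = [[1, 0], [5, 1]]  ->  [[17, 2], [8, 1]]
... * rho(b) = [[1, -2], [-3, 7]]  ->  [[11, -20], [5, -9]]
... * rho(a^-1) = [[1, 0], [-5, 1]]  ->  [[111, -20], [50, -9]]
... * rho(b^-1) = [[7, 2], [3, 1]]  ->  [[717, 202], [323, 91]]
... * rho(a^-1) = [[1, 0], [-5, 1]]  ->  [[-293, 202], [-132, 91]]
... * rho(b^-1) = [[7, 2], [3, 1]]  ->  [[-1445, -384], [-651, -173]]
... * rho(b^-1) = [[7, 2], [3, 1]]  ->  [[-11267, -3274], [-5076, -1475]]
... * rho(a^-1) = [[1, 0], [-5, 1]]  ->  [[5103, -3274], [2299, -1475]]
... * rho(b^-1) = [[7, 2], [3, 1]]  ->  [[25899, 6932], [11668, 3123]]
... * rho(a) = [[1, 0], [5, 1]]  ->  [[60559, 6932], [27283, 3123]]
... * rho(b^-1) = [[7, 2], [3, 1]]  ->  [[444709, 128050], [200350, 57689]]
... * rho(a) = [[1, 0], [5, 1]]  ->  [[1084959, 128050], [488795, 57689]]
tr = 1084959 + 57689 = 1142648

1142648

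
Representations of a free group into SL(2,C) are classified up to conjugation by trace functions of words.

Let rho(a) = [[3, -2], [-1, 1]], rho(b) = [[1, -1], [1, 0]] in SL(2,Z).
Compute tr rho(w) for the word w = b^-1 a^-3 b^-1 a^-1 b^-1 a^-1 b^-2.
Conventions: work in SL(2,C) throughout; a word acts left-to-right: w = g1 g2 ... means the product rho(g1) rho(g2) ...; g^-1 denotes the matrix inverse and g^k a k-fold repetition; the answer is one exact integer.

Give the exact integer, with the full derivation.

rho(b^-1) = [[0, 1], [-1, 1]]
... * rho(a^-1) = [[1, 2], [1, 3]]  ->  [[1, 3], [0, 1]]
... * rho(a^-1) = [[1, 2], [1, 3]]  ->  [[4, 11], [1, 3]]
... * rho(a^-1) = [[1, 2], [1, 3]]  ->  [[15, 41], [4, 11]]
... * rho(b^-1) = [[0, 1], [-1, 1]]  ->  [[-41, 56], [-11, 15]]
... * rho(a^-1) = [[1, 2], [1, 3]]  ->  [[15, 86], [4, 23]]
... * rho(b^-1) = [[0, 1], [-1, 1]]  ->  [[-86, 101], [-23, 27]]
... * rho(a^-1) = [[1, 2], [1, 3]]  ->  [[15, 131], [4, 35]]
... * rho(b^-1) = [[0, 1], [-1, 1]]  ->  [[-131, 146], [-35, 39]]
... * rho(b^-1) = [[0, 1], [-1, 1]]  ->  [[-146, 15], [-39, 4]]
tr = -146 + 4 = -142

-142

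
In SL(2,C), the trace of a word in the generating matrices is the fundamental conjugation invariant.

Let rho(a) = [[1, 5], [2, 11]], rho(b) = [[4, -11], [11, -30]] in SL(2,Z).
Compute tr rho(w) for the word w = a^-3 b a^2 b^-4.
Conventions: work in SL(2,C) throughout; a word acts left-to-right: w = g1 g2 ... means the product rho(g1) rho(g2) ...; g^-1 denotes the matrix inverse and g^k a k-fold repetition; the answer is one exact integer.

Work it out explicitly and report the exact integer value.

142867997721

rho(a^-1) = [[11, -5], [-2, 1]]
... * rho(a^-1) = [[11, -5], [-2, 1]]  ->  [[131, -60], [-24, 11]]
... * rho(a^-1) = [[11, -5], [-2, 1]]  ->  [[1561, -715], [-286, 131]]
... * rho(b) = [[4, -11], [11, -30]]  ->  [[-1621, 4279], [297, -784]]
... * rho(a) = [[1, 5], [2, 11]]  ->  [[6937, 38964], [-1271, -7139]]
... * rho(a) = [[1, 5], [2, 11]]  ->  [[84865, 463289], [-15549, -84884]]
... * rho(b^-1) = [[-30, 11], [-11, 4]]  ->  [[-7642129, 2786671], [1400194, -510575]]
... * rho(b^-1) = [[-30, 11], [-11, 4]]  ->  [[198610489, -72916735], [-36389495, 13359834]]
... * rho(b^-1) = [[-30, 11], [-11, 4]]  ->  [[-5156230585, 1893048439], [944726676, -346845109]]
... * rho(b^-1) = [[-30, 11], [-11, 4]]  ->  [[133863384721, -49146342679], [-24526504081, 9004613000]]
tr = 133863384721 + 9004613000 = 142867997721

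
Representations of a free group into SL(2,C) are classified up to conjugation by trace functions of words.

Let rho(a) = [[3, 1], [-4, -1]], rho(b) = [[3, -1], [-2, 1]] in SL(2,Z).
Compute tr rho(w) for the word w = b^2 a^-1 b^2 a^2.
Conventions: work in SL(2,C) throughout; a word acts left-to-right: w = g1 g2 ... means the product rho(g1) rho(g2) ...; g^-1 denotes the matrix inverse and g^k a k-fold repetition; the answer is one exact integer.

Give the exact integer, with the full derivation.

-622

rho(b) = [[3, -1], [-2, 1]]
... * rho(b) = [[3, -1], [-2, 1]]  ->  [[11, -4], [-8, 3]]
... * rho(a^-1) = [[-1, -1], [4, 3]]  ->  [[-27, -23], [20, 17]]
... * rho(b) = [[3, -1], [-2, 1]]  ->  [[-35, 4], [26, -3]]
... * rho(b) = [[3, -1], [-2, 1]]  ->  [[-113, 39], [84, -29]]
... * rho(a) = [[3, 1], [-4, -1]]  ->  [[-495, -152], [368, 113]]
... * rho(a) = [[3, 1], [-4, -1]]  ->  [[-877, -343], [652, 255]]
tr = -877 + 255 = -622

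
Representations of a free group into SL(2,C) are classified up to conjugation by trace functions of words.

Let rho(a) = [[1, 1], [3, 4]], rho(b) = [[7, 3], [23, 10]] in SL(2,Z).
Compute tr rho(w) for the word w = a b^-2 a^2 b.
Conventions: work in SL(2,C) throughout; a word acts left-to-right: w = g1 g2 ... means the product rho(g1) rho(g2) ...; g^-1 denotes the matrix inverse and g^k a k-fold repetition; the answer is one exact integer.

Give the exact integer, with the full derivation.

rho(a) = [[1, 1], [3, 4]]
... * rho(b^-1) = [[10, -3], [-23, 7]]  ->  [[-13, 4], [-62, 19]]
... * rho(b^-1) = [[10, -3], [-23, 7]]  ->  [[-222, 67], [-1057, 319]]
... * rho(a) = [[1, 1], [3, 4]]  ->  [[-21, 46], [-100, 219]]
... * rho(a) = [[1, 1], [3, 4]]  ->  [[117, 163], [557, 776]]
... * rho(b) = [[7, 3], [23, 10]]  ->  [[4568, 1981], [21747, 9431]]
tr = 4568 + 9431 = 13999

13999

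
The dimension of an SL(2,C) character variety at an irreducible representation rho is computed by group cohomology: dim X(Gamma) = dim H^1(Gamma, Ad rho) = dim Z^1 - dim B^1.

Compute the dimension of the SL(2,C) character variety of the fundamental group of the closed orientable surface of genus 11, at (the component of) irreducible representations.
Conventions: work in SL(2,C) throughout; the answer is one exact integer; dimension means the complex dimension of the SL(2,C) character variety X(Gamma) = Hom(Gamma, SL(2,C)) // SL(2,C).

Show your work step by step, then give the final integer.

60

The genus-11 surface group: 2g = 22 generators, one relator prod [a_i, b_i].
Before the relator condition, cocycle space has dim 3*22 = 66.
H^2 = coker(d_2) is dual to H^0 = 0 at irreducible rho (Poincare duality), so d_2 is onto: dim Z^1 = 63.
Coboundaries contribute dim B^1 = 3 (injective at irreducible rho).
dim H^1 = 63 - 3 = 60 = dim X.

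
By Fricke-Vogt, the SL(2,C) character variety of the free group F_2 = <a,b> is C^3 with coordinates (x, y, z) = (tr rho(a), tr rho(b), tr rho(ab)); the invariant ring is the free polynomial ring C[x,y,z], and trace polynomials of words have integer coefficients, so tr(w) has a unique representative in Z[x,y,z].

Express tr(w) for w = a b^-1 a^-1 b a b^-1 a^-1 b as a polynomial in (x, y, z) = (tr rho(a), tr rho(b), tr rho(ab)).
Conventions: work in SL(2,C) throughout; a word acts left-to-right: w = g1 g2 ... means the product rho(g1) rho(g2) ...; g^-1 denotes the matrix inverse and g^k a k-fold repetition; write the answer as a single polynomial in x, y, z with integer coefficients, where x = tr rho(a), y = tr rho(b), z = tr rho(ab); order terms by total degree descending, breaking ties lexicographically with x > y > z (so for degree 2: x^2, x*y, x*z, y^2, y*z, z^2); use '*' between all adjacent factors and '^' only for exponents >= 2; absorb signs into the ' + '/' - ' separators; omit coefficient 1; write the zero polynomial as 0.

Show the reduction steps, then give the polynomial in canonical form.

tr(b^2 a) = tr(b) tr(a b) - tr(a)  (reduce the b square) = y*z - x
tr(b^2) = tr(b) tr(b) - tr(1)  (reduce the b square) = y^2 - 2
tr(a b^2 a) = tr(a) tr(b^2 a) - tr(b^2)  (reduce the a square) = x*y*z - x^2 - y^2 + 2
tr(a b a b) = tr(a b) tr(a b) - tr(1)  (split on a) = z^2 - 2
tr(a b a) = tr(a) tr(b a) - tr(b)  (reduce the a square) = x*z - y
tr(a b^2 a b) = tr(b) tr(a b a b) - tr(a b a)  (reduce the b square) = y*z^2 - x*z - y
tr(b^2 a b^-1 a) = tr(a b^2 a) tr(b) - tr(a b^2 a b)  (eliminate b^-1) = x*y^2*z - x^2*y - y^3 - y*z^2 + x*z + 3*y
tr(b a b^-1 a^-1 b) = tr(b^2 a b^-1) tr(a) - tr(b^2 a b^-1 a)  (eliminate a^-1) = -x*y^2*z + x^2*y + y^3 + y*z^2 - 3*y
tr(b^2 a b) = tr(b) tr(b a b) - tr(b a)  (reduce the b square) = y^2*z - x*y - z
tr(b a b a^-1 b) = tr(b^2 a b) tr(a) - tr(b^2 a b a)  (eliminate a^-1) = x*y^2*z - x^2*y - y*z^2 + y
tr(b a b^2 a b) = tr(b) tr(a b^2 a b) - tr(a b^2 a)  (reduce the b square) = y^2*z^2 - 2*x*y*z + x^2 - 2
tr(a b a b a b) = tr(a b a b) tr(a b) - tr(b a)  (split on a) = z^3 - 3*z
tr(a b a b a) = tr(a) tr(b a b a) - tr(b a b)  (reduce the a square) = x*z^2 - y*z - x
tr(b a b^2 a b a) = tr(b) tr(a b a b a b) - tr(a b a b a)  (reduce the b square) = y*z^3 - x*z^2 - 2*y*z + x
tr(b a b a^-1 b a b) = tr(b a b^2 a b) tr(a) - tr(b a b^2 a b a)  (eliminate a^-1) = x*y^2*z^2 - 2*x^2*y*z - y*z^3 + x^3 + x*z^2 + 2*y*z - 3*x
tr(b a b a b a b a) = tr(b a) tr(b a b a b a) - tr(b^-1 a^-1 b^-1 a^-1)  (split on b) = z^4 - 4*z^2 + 2
tr(b a b a^-1 b a b a) = tr(b a b a b a b) tr(a) - tr(b a b a b a b a)  (eliminate a^-1) = x*y*z^3 - x^2*z^2 - z^4 - 2*x*y*z + x^2 + 4*z^2 - 2
tr(a^-1 b a b a^-1 b a b) = tr(b a b a^-1 b a b) tr(a) - tr(b a b a^-1 b a b a)  (eliminate a^-1) = x^2*y^2*z^2 - 2*x^3*y*z - 2*x*y*z^3 + x^4 + 2*x^2*z^2 + z^4 + 4*x*y*z - 4*x^2 - 4*z^2 + 2
tr(a^-1 b a b^-1 a^-1 b a b) = tr(a^-1 b a b a^-1 b a) tr(b) - tr(a^-1 b a b a^-1 b a b)  (eliminate b^-1) = -x^2*y^2*z^2 + 2*x^3*y*z + x*y^3*z + 2*x*y*z^3 - x^4 - x^2*y^2 - 2*x^2*z^2 - y^2*z^2 - z^4 - 4*x*y*z + 4*x^2 + y^2 + 4*z^2 - 2
tr(a b^-1 a^-1 b a b^-1 a^-1 b) = tr(a^-1 b a b^-1 a^-1 b a) tr(b) - tr(a^-1 b a b^-1 a^-1 b a b)  (eliminate b^-1) = x^2*y^2*z^2 - 2*x^3*y*z - 2*x*y^3*z - 2*x*y*z^3 + x^4 + 2*x^2*y^2 + 2*x^2*z^2 + y^4 + 2*y^2*z^2 + z^4 + 4*x*y*z - 4*x^2 - 4*y^2 - 4*z^2 + 2

x^2*y^2*z^2 - 2*x^3*y*z - 2*x*y^3*z - 2*x*y*z^3 + x^4 + 2*x^2*y^2 + 2*x^2*z^2 + y^4 + 2*y^2*z^2 + z^4 + 4*x*y*z - 4*x^2 - 4*y^2 - 4*z^2 + 2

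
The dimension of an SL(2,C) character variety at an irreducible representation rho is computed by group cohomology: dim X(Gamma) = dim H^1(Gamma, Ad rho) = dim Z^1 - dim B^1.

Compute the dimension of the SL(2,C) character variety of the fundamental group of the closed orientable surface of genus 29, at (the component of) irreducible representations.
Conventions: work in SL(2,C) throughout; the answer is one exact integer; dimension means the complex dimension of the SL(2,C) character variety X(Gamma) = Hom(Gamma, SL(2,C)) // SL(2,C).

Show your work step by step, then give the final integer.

168

Gamma = pi_1(Sigma_29) = < a_1, b_1, ..., a_29, b_29 | prod [a_i, b_i] > has 2g = 58 generators and 1 relator.
Unconstrained cocycle data is one sl_2 vector per generator (174 dimensions), cut by the relator condition d_2(z) = 0.
At an irreducible rho, H^2 = coker(d_2) vanishes (Poincare duality: H^2 is dual to H^0 = invariants = 0), so d_2 is surjective onto sl_2 and dim Z^1 = 174 - 3 = 171.
As always at irreducible rho, dim B^1 = 3.
dim H^1 = 171 - 3 = 168 = dim X.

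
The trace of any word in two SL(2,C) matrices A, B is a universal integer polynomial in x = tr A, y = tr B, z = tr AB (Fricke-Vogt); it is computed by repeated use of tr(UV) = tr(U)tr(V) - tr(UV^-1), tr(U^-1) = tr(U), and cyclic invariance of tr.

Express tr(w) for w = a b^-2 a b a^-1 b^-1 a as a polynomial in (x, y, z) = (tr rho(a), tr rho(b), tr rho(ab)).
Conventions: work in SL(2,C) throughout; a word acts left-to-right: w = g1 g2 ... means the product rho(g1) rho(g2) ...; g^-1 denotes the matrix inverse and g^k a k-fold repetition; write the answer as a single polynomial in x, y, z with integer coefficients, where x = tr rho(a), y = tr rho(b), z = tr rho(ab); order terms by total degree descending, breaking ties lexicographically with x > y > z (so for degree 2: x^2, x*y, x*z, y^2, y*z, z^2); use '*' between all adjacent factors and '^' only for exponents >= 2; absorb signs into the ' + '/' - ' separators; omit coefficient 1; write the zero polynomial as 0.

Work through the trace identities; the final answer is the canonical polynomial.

-x^3*y^3*z + x^4*y^2 + x^2*y^4 + 2*x^2*y^2*z^2 - x*y*z^3 - x^4 - 5*x^2*y^2 - x^2*z^2 - y^4 - y^2*z^2 + 2*x*y*z + 4*x^2 + 4*y^2 + z^2 - 2

next, trace(a b a) = trace(a)*trace(b a) - trace(b)   [square of a] = x*z - y
trace(a b a b) = trace(a b)*trace(a b) - trace(1)   [split at a repeated a] = z^2 - 2
and trace(a b^-1 a b) = trace(a b a)*trace(b) - trace(a b a b)   [inverse elimination on b] = x*y*z - y^2 - z^2 + 2
trace(a^2) = trace(a)*trace(a) - trace(1)   [square of a] = x^2 - 2
trace(a b^2 a) = trace(b)*trace(a^2 b) - trace(a^2)   [square of b] = x*y*z - x^2 - y^2 + 2
next, trace(a b^2) = trace(b)*trace(a b) - trace(a)   [square of b] = y*z - x
trace(a b^2 a^2) = trace(a)*trace(a b^2 a) - trace(a b^2)   [square of a] = x^2*y*z - x^3 - x*y^2 - y*z + 3*x
trace(a^2 b a b) = trace(a)*trace(b a b a) - trace(b a b)   [square of a] = x*z^2 - y*z - x
trace(a^2 b a) = trace(a)*trace(b a^2) - trace(b a)   [square of a] = x^2*z - x*y - z
and trace(a b^2 a^2 b) = trace(b)*trace(a^2 b a b) - trace(a^2 b a)   [square of b] = x*y*z^2 - x^2*z - y^2*z + z
and trace(b a^2 b^-1 a b) = trace(a b^2 a^2)*trace(b) - trace(a b^2 a^2 b)   [inverse elimination on b] = x^2*y^2*z - x^3*y - x*y^3 - x*y*z^2 + x^2*z + 3*x*y - z
next, trace(a b a b a^2) = trace(a)*trace(a b a b a) - trace(a b a b)   [square of a] = x^2*z^2 - x*y*z - x^2 - z^2 + 2
trace(b a b a b a) = trace(a b a b)*trace(a b) - trace(b a)   [split at a repeated a] = z^3 - 3*z
and trace(b a b a b) = trace(b)*trace(a b a b) - trace(a b a)   [square of b] = y*z^2 - x*z - y
trace(a b a b a^2 b) = trace(a)*trace(b a b a b a) - trace(b a b a b)   [square of a] = x*z^3 - y*z^2 - 2*x*z + y
next, trace(b a^2 b^-1 a b a) = trace(a b a b a^2)*trace(b) - trace(a b a b a^2 b)   [inverse elimination on b] = x^2*y*z^2 - x*y^2*z - x*z^3 - x^2*y + 2*x*z + y
trace(a^2 b^-1 a b a^-1 b) = trace(b a^2 b^-1 a b)*trace(a) - trace(b a^2 b^-1 a b a)   [inverse elimination on a] = x^3*y^2*z - x^4*y - x^2*y^3 - 2*x^2*y*z^2 + x^3*z + x*y^2*z + x*z^3 + 4*x^2*y - 3*x*z - y
and trace(a b a^-1 b^-1 a^2 b^-1) = trace(a^2 b^-1 a b a^-1)*trace(b) - trace(a^2 b^-1 a b a^-1 b)   [inverse elimination on b] = -x^3*y^2*z + x^4*y + x^2*y^3 + 2*x^2*y*z^2 - x^3*z - x*z^3 - 4*x^2*y - y^3 - y*z^2 + 3*x*z + 3*y
and trace(a^3) = trace(a)*trace(a^2) - trace(a)   [square of a] = x^3 - 3*x
and trace(a^3 b a) = trace(a)*trace(a^2 b a) - trace(a^2 b)   [square of a] = x^3*z - x^2*y - 2*x*z + y
trace(b^-1 a^3 b a) = trace(a^3 b a)*trace(b) - trace(a^3 b a b)   [inverse elimination on b] = x^3*y*z - x^2*y^2 - x^2*z^2 - x*y*z + x^2 + y^2 + z^2 - 2
trace(a b a^-1 b^-1 a^2) = trace(b^-1 a^3 b)*trace(a) - trace(b^-1 a^3 b a)   [inverse elimination on a] = -x^3*y*z + x^4 + x^2*y^2 + x^2*z^2 + x*y*z - 4*x^2 - y^2 - z^2 + 2
trace(a b^-2 a b a^-1 b^-1 a) = trace(a b a^-1 b^-1 a^2 b^-1)*trace(b) - trace(a b a^-1 b^-1 a^2)   [inverse elimination on b] = -x^3*y^3*z + x^4*y^2 + x^2*y^4 + 2*x^2*y^2*z^2 - x*y*z^3 - x^4 - 5*x^2*y^2 - x^2*z^2 - y^4 - y^2*z^2 + 2*x*y*z + 4*x^2 + 4*y^2 + z^2 - 2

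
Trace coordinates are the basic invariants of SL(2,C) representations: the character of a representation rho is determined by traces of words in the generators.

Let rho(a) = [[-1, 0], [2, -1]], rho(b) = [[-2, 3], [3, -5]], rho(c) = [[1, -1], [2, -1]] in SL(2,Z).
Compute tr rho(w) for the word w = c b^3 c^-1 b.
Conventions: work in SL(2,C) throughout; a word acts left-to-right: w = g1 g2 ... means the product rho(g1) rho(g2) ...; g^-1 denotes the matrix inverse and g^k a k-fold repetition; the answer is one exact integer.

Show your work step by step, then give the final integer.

-1681

rho(c) = [[1, -1], [2, -1]]
... * rho(b) = [[-2, 3], [3, -5]]  ->  [[-5, 8], [-7, 11]]
... * rho(b) = [[-2, 3], [3, -5]]  ->  [[34, -55], [47, -76]]
... * rho(b) = [[-2, 3], [3, -5]]  ->  [[-233, 377], [-322, 521]]
... * rho(c^-1) = [[-1, 1], [-2, 1]]  ->  [[-521, 144], [-720, 199]]
... * rho(b) = [[-2, 3], [3, -5]]  ->  [[1474, -2283], [2037, -3155]]
tr = 1474 + -3155 = -1681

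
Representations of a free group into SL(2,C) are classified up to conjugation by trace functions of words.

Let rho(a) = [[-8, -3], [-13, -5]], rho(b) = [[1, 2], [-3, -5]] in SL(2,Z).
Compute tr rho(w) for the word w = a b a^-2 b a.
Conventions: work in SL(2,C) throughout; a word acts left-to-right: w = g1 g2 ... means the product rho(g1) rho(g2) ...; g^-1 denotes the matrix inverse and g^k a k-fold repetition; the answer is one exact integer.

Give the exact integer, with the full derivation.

rho(a) = [[-8, -3], [-13, -5]]
... * rho(b) = [[1, 2], [-3, -5]]  ->  [[1, -1], [2, -1]]
... * rho(a^-1) = [[-5, 3], [13, -8]]  ->  [[-18, 11], [-23, 14]]
... * rho(a^-1) = [[-5, 3], [13, -8]]  ->  [[233, -142], [297, -181]]
... * rho(b) = [[1, 2], [-3, -5]]  ->  [[659, 1176], [840, 1499]]
... * rho(a) = [[-8, -3], [-13, -5]]  ->  [[-20560, -7857], [-26207, -10015]]
tr = -20560 + -10015 = -30575

-30575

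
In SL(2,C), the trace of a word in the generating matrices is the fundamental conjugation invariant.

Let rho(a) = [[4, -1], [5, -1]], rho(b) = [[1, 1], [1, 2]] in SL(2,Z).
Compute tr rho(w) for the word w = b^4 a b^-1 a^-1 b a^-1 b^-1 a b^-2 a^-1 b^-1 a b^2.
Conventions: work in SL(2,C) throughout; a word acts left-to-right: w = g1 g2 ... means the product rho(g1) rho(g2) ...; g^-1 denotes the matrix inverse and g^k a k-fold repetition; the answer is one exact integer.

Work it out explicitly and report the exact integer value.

127739

rho(b) = [[1, 1], [1, 2]]
... * rho(b) = [[1, 1], [1, 2]]  ->  [[2, 3], [3, 5]]
... * rho(b) = [[1, 1], [1, 2]]  ->  [[5, 8], [8, 13]]
... * rho(b) = [[1, 1], [1, 2]]  ->  [[13, 21], [21, 34]]
... * rho(a) = [[4, -1], [5, -1]]  ->  [[157, -34], [254, -55]]
... * rho(b^-1) = [[2, -1], [-1, 1]]  ->  [[348, -191], [563, -309]]
... * rho(a^-1) = [[-1, 1], [-5, 4]]  ->  [[607, -416], [982, -673]]
... * rho(b) = [[1, 1], [1, 2]]  ->  [[191, -225], [309, -364]]
... * rho(a^-1) = [[-1, 1], [-5, 4]]  ->  [[934, -709], [1511, -1147]]
... * rho(b^-1) = [[2, -1], [-1, 1]]  ->  [[2577, -1643], [4169, -2658]]
... * rho(a) = [[4, -1], [5, -1]]  ->  [[2093, -934], [3386, -1511]]
... * rho(b^-1) = [[2, -1], [-1, 1]]  ->  [[5120, -3027], [8283, -4897]]
... * rho(b^-1) = [[2, -1], [-1, 1]]  ->  [[13267, -8147], [21463, -13180]]
... * rho(a^-1) = [[-1, 1], [-5, 4]]  ->  [[27468, -19321], [44437, -31257]]
... * rho(b^-1) = [[2, -1], [-1, 1]]  ->  [[74257, -46789], [120131, -75694]]
... * rho(a) = [[4, -1], [5, -1]]  ->  [[63083, -27468], [102054, -44437]]
... * rho(b) = [[1, 1], [1, 2]]  ->  [[35615, 8147], [57617, 13180]]
... * rho(b) = [[1, 1], [1, 2]]  ->  [[43762, 51909], [70797, 83977]]
tr = 43762 + 83977 = 127739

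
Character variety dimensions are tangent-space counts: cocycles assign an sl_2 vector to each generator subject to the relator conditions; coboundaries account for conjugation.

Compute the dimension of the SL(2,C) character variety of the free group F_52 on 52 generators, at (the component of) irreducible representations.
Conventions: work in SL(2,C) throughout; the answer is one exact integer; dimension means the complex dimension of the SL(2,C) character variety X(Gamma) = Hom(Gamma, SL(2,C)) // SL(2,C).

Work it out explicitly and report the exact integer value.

Here Gamma is free of rank 52 — no relator constrains a cocycle.
So Z^1 = (sl_2)^52 in full: dim Z^1 = 156.
Irreducibility makes the coboundary map sl_2 -> Z^1 injective (trivial centralizer), so dim B^1 = 3.
dim H^1 = 156 - 3 = 153, which is dim X.

153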